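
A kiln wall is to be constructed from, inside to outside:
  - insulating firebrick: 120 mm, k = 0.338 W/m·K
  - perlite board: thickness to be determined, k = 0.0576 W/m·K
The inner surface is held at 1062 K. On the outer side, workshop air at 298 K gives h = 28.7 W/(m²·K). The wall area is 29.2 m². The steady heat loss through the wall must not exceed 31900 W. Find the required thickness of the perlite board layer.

L ≈ 17.8 mm

Thermal resistances in series:
R_insulating firebrick = L/(kA) = 0.12/(0.338×29.2) = 0.01216 K/W
R_outer film = 1/(h_o·A) = 1/(28.7×29.2) = 0.001193 K/W
Sum of the known resistances R_other = 0.01335 K/W
Required total resistance R_tot = ΔT/Q_allow = 764/31900 = 0.02395 K/W
R_perlite board = R_tot − R_other = 0.0106 K/W
L = R·k·A = 0.0106×0.0576×29.2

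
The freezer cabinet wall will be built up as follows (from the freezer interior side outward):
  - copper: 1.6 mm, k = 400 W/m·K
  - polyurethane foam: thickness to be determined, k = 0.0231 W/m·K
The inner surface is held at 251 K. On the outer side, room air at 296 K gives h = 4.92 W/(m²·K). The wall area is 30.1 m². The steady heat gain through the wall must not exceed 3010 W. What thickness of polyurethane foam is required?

Model the wall as resistances in series:
R_copper = L/(kA) = 0.0016/(400×30.1) = 1.329×10^-7 K/W
R_outer film = 1/(h_o·A) = 1/(4.92×30.1) = 0.006753 K/W
Sum of the known resistances R_other = 0.006753 K/W
Required total resistance R_tot = ΔT/Q_allow = 45/3010 = 0.01495 K/W
R_polyurethane foam = R_tot − R_other = 0.008197 K/W
L = R·k·A = 0.008197×0.0231×30.1

L ≈ 5.7 mm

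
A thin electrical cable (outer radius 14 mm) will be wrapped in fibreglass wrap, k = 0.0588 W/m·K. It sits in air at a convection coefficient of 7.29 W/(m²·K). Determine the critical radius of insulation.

For a cylinder r_cr = k/h = 0.0588/7.29
r_cr = 8.07 mm; since the bare radius (14 mm) is above r_cr, any added insulation will reduce heat loss.

r_cr ≈ 8.07 mm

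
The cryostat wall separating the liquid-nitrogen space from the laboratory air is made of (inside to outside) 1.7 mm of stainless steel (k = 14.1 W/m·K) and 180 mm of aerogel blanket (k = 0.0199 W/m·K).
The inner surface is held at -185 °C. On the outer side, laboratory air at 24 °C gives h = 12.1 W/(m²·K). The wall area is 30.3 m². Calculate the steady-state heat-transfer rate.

Treating each layer as a thermal resistance in series:
R_stainless steel = L/(kA) = 0.0017/(14.1×30.3) = 3.979×10^-6 K/W
R_aerogel blanket = L/(kA) = 0.18/(0.0199×30.3) = 0.2985 K/W
R_outer film = 1/(h_o·A) = 1/(12.1×30.3) = 0.002728 K/W
R_total = 0.3013 K/W
Q = ΔT / R_total = 209 / 0.3013

Q ≈ 694 W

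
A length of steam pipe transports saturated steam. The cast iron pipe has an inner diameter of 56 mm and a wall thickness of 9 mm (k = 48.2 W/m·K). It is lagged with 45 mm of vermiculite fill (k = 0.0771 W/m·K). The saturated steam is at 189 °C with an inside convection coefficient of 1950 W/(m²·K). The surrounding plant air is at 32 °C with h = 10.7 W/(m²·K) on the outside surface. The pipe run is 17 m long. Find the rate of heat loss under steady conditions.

For a radial system each layer contributes R = ln(r_out/r_in)/(2πkL); films add R = 1/(hA).
R_inner film = 1/(h_i·2πr₁L) = 1/(1950×2π×0.028×17) = 1.715×10^-4 K/W
R_cast iron pipe wall = ln(37/28)/(2π×48.2×17) = 5.414×10^-5 K/W
R_vermiculite fill = ln(82/37)/(2π×0.0771×17) = 0.09663 K/W
R_outer film = 1/(h_o·2πr_oL) = 1/(10.7×2π×0.082×17) = 0.01067 K/W
R_total = 0.1075 K/W
Q = ΔT/R_total = 157/0.1075

Q ≈ 1460 W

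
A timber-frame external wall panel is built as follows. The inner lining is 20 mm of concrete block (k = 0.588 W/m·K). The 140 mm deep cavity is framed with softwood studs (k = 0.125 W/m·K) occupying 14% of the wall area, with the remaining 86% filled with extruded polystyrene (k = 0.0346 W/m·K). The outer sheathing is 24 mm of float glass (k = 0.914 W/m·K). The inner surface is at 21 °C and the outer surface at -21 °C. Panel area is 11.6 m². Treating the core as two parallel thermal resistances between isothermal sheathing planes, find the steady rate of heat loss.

Sheathing layers in series; stud and cavity paths in parallel between them.
R_inner = 0.02/(0.588×11.6) = 0.002932 K/W
R_stud  = 0.14/(0.125×0.14×11.6) = 0.6897 K/W
R_cav   = 0.14/(0.0346×0.86×11.6) = 0.4056 K/W
1/R_core = 1/R_stud + 1/R_cav → R_core = 0.2554 K/W
R_outer = 0.024/(0.914×11.6) = 0.002264 K/W
R_total = 0.2606 K/W
Q = ΔT/R_total = 42/0.2606

Q ≈ 161 W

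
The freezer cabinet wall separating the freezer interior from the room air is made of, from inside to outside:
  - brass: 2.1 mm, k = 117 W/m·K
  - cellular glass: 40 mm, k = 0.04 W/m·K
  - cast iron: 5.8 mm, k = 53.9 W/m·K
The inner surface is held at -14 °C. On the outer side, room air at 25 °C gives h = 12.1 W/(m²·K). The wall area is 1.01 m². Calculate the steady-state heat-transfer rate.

Series thermal resistances:
R_brass = L/(kA) = 0.0021/(117×1.01) = 1.777×10^-5 K/W
R_cellular glass = L/(kA) = 0.04/(0.04×1.01) = 0.9901 K/W
R_cast iron = L/(kA) = 0.0058/(53.9×1.01) = 1.065×10^-4 K/W
R_outer film = 1/(h_o·A) = 1/(12.1×1.01) = 0.08183 K/W
R_total = 1.072 K/W
Q = ΔT / R_total = 39 / 1.072

Q ≈ 36.4 W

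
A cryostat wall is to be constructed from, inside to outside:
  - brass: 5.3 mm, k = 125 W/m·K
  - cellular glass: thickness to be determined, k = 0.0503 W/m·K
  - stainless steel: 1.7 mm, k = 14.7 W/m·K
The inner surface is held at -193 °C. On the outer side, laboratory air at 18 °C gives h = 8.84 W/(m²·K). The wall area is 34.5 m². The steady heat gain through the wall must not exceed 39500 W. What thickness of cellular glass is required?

L ≈ 3.57 mm

Using the resistance-network approach (series):
R_brass = L/(kA) = 0.0053/(125×34.5) = 1.229×10^-6 K/W
R_stainless steel = L/(kA) = 0.0017/(14.7×34.5) = 3.352×10^-6 K/W
R_outer film = 1/(h_o·A) = 1/(8.84×34.5) = 0.003279 K/W
Sum of the known resistances R_other = 0.003283 K/W
Required total resistance R_tot = ΔT/Q_allow = 211/39500 = 0.005342 K/W
R_cellular glass = R_tot − R_other = 0.002058 K/W
L = R·k·A = 0.002058×0.0503×34.5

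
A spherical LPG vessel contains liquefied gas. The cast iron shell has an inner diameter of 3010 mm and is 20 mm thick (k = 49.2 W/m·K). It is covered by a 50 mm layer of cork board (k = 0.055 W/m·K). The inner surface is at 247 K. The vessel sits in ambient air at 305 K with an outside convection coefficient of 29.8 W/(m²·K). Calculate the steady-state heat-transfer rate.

Spherical conduction: R = (1/r_in − 1/r_out)/(4πk) per layer; series-sum.
R_cast iron shell = (1/1.505 − 1/1.525)/(4π×49.2) = 1.409×10^-5 K/W
R_cork board = (1/1.525 − 1/1.575)/(4π×0.055) = 0.03012 K/W
R_outer film = 1/(h·4πr_o²) = 1/(29.8×4π×1.575²) = 0.001076 K/W
R_total = 0.03121 K/W
Q = ΔT/R_total = 58/0.03121

Q ≈ 1860 W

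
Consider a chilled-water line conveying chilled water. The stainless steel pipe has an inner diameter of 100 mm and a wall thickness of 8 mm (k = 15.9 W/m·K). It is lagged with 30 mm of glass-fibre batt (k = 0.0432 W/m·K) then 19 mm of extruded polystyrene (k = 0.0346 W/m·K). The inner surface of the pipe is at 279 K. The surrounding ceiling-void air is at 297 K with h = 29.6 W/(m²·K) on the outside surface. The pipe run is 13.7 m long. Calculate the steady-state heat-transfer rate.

Treating each annulus and film as a series resistance:
R_stainless steel pipe wall = ln(58/50)/(2π×15.9×13.7) = 1.084×10^-4 K/W
R_glass-fibre batt = ln(88/58)/(2π×0.0432×13.7) = 0.1121 K/W
R_extruded polystyrene = ln(107/88)/(2π×0.0346×13.7) = 0.06564 K/W
R_outer film = 1/(h_o·2πr_oL) = 1/(29.6×2π×0.107×13.7) = 0.003668 K/W
R_total = 0.1815 K/W
Q = ΔT/R_total = 18/0.1815

Q ≈ 99.2 W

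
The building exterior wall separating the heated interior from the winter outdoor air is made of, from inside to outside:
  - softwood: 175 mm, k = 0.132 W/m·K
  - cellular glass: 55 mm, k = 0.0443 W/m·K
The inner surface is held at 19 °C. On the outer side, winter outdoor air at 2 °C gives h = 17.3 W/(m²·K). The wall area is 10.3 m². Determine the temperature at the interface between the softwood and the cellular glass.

T ≈ 10.4 °C

Model the wall as resistances in series:
R_softwood = L/(kA) = 0.175/(0.132×10.3) = 0.1287 K/W
R_cellular glass = L/(kA) = 0.055/(0.0443×10.3) = 0.1205 K/W
R_outer film = 1/(h_o·A) = 1/(17.3×10.3) = 0.005612 K/W
R_total = 0.2549 K/W;  Q = ΔT/R_total = 17/0.2549 = 66.7 W
T_interface = T_inner − Q·ΣR(inner→interface) = 19 − 66.7×0.1287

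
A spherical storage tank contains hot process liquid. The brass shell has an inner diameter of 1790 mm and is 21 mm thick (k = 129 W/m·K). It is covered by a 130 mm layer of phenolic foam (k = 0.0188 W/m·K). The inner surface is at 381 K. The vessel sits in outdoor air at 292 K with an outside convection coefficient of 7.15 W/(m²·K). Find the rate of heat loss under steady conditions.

Q ≈ 152 W

For a spherical shell R = (1/r₁ − 1/r₂)/(4πk); film R = 1/(h·4πr²). In series:
R_brass shell = (1/0.895 − 1/0.916)/(4π×129) = 1.58×10^-5 K/W
R_phenolic foam = (1/0.916 − 1/1.046)/(4π×0.0188) = 0.5743 K/W
R_outer film = 1/(h·4πr_o²) = 1/(7.15×4π×1.046²) = 0.01017 K/W
R_total = 0.5845 K/W
Q = ΔT/R_total = 89/0.5845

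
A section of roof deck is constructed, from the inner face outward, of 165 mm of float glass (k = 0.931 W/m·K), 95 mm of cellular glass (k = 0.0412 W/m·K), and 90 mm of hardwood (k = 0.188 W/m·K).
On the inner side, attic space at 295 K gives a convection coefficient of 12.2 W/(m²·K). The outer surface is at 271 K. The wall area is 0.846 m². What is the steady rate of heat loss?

Series thermal resistances:
R_inner film = 1/(h_i·A) = 1/(12.2×0.846) = 0.09689 K/W
R_float glass = L/(kA) = 0.165/(0.931×0.846) = 0.2095 K/W
R_cellular glass = L/(kA) = 0.095/(0.0412×0.846) = 2.726 K/W
R_hardwood = L/(kA) = 0.09/(0.188×0.846) = 0.5659 K/W
R_total = 3.598 K/W
Q = ΔT / R_total = 24 / 3.598

Q ≈ 6.67 W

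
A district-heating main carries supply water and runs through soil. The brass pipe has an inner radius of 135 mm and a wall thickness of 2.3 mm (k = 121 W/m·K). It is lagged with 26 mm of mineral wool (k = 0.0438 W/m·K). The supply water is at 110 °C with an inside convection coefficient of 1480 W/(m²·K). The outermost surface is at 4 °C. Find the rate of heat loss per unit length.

q′ ≈ 168 W/m

For a radial system each layer contributes R = ln(r_out/r_in)/(2πkL); films add R = 1/(hA).
R_inner film = 1/(h_i·2πr₁L) = 1/(1480×2π×0.135×1) = 7.966×10^-4 K/W
R_brass pipe wall = ln(137.3/135)/(2π×121×1) = 2.222×10^-5 K/W
R_mineral wool = ln(163.3/137.3)/(2π×0.0438×1) = 0.6302 K/W
R_total = 0.631 K/W
Q = ΔT/R_total = 106/0.631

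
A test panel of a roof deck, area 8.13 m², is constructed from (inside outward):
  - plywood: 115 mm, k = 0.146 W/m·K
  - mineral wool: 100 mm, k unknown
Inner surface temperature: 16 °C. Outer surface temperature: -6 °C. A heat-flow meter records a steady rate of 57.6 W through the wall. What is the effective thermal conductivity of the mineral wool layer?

Model the wall as resistances in series:
R_plywood = L/(kA) = 0.115/(0.146×8.13) = 0.09688 K/W
Sum of known resistances R_other = 0.09688 K/W
Total R = ΔT/Q = 22/57.6 = 0.3819 K/W
R_mineral wool = R_total − R_other = 0.2851 K/W
k = L/(R·A) = 0.1/(0.2851×8.13)

k ≈ 0.0431 W/(m·K)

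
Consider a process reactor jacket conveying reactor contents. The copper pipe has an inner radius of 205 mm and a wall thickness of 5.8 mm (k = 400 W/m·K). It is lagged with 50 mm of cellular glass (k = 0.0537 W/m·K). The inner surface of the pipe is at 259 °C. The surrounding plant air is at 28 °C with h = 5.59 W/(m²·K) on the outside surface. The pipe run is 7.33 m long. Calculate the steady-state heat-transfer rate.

Q ≈ 2290 W

Radial resistances (cylindrical: R_cond = ln(r_o/r_i)/(2πkL), R_conv = 1/(h·2πrL)):
R_copper pipe wall = ln(210.8/205)/(2π×400×7.33) = 1.514×10^-6 K/W
R_cellular glass = ln(260.8/210.8)/(2π×0.0537×7.33) = 0.08606 K/W
R_outer film = 1/(h_o·2πr_oL) = 1/(5.59×2π×0.2608×7.33) = 0.01489 K/W
R_total = 0.101 K/W
Q = ΔT/R_total = 231/0.101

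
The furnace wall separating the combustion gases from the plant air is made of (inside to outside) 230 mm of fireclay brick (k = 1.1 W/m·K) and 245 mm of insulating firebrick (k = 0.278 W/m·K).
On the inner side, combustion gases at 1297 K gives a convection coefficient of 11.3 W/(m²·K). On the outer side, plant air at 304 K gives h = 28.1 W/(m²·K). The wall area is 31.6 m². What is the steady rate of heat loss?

Q ≈ 25800 W

Thermal resistances in series:
R_inner film = 1/(h_i·A) = 1/(11.3×31.6) = 0.0028 K/W
R_fireclay brick = L/(kA) = 0.23/(1.1×31.6) = 0.006617 K/W
R_insulating firebrick = L/(kA) = 0.245/(0.278×31.6) = 0.02789 K/W
R_outer film = 1/(h_o·A) = 1/(28.1×31.6) = 0.001126 K/W
R_total = 0.03843 K/W
Q = ΔT / R_total = 993 / 0.03843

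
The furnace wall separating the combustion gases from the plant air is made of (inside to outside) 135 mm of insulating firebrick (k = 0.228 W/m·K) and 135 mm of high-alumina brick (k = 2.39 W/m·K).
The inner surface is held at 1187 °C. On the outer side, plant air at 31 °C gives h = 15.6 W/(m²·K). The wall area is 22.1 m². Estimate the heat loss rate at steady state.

Thermal resistances in series:
R_insulating firebrick = L/(kA) = 0.135/(0.228×22.1) = 0.02679 K/W
R_high-alumina brick = L/(kA) = 0.135/(2.39×22.1) = 0.002556 K/W
R_outer film = 1/(h_o·A) = 1/(15.6×22.1) = 0.002901 K/W
R_total = 0.03225 K/W
Q = ΔT / R_total = 1156 / 0.03225

Q ≈ 35800 W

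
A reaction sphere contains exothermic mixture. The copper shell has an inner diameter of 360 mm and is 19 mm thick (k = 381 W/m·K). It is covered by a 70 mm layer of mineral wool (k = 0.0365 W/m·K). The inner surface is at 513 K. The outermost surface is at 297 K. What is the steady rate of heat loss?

Q ≈ 75.8 W

For a spherical shell R = (1/r₁ − 1/r₂)/(4πk); film R = 1/(h·4πr²). In series:
R_copper shell = (1/0.18 − 1/0.199)/(4π×381) = 1.108×10^-4 K/W
R_mineral wool = (1/0.199 − 1/0.269)/(4π×0.0365) = 2.851 K/W
R_total = 2.851 K/W
Q = ΔT/R_total = 216/2.851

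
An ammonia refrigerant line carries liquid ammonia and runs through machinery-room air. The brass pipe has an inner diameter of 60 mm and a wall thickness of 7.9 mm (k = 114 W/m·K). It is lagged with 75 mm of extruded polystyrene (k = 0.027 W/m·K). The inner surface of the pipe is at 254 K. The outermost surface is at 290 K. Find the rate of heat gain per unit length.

Per-layer cylindrical resistances, series-summed:
R_brass pipe wall = ln(37.9/30)/(2π×114×1) = 3.263×10^-4 K/W
R_extruded polystyrene = ln(112.9/37.9)/(2π×0.027×1) = 6.434 K/W
R_total = 6.435 K/W
Q = ΔT/R_total = 36/6.435

q′ ≈ 5.59 W/m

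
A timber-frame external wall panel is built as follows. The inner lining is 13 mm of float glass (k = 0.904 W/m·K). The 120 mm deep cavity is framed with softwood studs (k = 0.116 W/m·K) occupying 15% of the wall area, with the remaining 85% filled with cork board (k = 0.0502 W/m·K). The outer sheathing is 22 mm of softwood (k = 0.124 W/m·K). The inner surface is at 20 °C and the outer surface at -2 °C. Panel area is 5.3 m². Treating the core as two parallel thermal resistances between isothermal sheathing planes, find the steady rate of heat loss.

Q ≈ 53.3 W

Sheathing layers in series; stud and cavity paths in parallel between them.
R_inner = 0.013/(0.904×5.3) = 0.002713 K/W
R_stud  = 0.12/(0.116×0.15×5.3) = 1.301 K/W
R_cav   = 0.12/(0.0502×0.85×5.3) = 0.5306 K/W
1/R_core = 1/R_stud + 1/R_cav → R_core = 0.3769 K/W
R_outer = 0.022/(0.124×5.3) = 0.03348 K/W
R_total = 0.4131 K/W
Q = ΔT/R_total = 22/0.4131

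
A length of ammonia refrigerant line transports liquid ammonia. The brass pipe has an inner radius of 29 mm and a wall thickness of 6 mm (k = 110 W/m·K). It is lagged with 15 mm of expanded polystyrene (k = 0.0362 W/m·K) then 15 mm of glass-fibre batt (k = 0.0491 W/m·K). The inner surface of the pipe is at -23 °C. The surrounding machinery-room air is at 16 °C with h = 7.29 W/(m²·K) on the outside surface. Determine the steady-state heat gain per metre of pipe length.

Cylindrical conduction, so R = ln(r₂/r₁)/(2πkL) per layer, in series:
R_brass pipe wall = ln(35/29)/(2π×110×1) = 2.721×10^-4 K/W
R_expanded polystyrene = ln(50/35)/(2π×0.0362×1) = 1.568 K/W
R_glass-fibre batt = ln(65/50)/(2π×0.0491×1) = 0.8504 K/W
R_outer film = 1/(h_o·2πr_oL) = 1/(7.29×2π×0.065×1) = 0.3359 K/W
R_total = 2.755 K/W
Q = ΔT/R_total = 39/2.755

q′ ≈ 14.2 W/m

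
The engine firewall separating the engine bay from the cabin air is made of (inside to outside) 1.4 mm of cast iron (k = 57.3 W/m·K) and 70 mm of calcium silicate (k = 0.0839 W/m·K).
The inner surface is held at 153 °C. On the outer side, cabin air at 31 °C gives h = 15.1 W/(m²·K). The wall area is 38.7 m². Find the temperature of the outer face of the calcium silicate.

T ≈ 40 °C

Using the resistance-network approach (series):
R_cast iron = L/(kA) = 0.0014/(57.3×38.7) = 6.313×10^-7 K/W
R_calcium silicate = L/(kA) = 0.07/(0.0839×38.7) = 0.02156 K/W
R_outer film = 1/(h_o·A) = 1/(15.1×38.7) = 0.001711 K/W
R_total = 0.02327 K/W;  Q = ΔT/R_total = 122/0.02327 = 5243 W
T_interface = T_inner − Q·ΣR(inner→interface) = 153 − 5240×0.02156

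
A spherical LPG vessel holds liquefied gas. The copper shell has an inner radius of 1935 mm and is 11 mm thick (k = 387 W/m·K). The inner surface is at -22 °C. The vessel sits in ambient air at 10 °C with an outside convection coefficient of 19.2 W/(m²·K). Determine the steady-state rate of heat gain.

Q ≈ 29200 W

Radial (spherical) resistances in series:
R_copper shell = (1/1.935 − 1/1.946)/(4π×387) = 6.007×10^-7 K/W
R_outer film = 1/(h·4πr_o²) = 1/(19.2×4π×1.946²) = 0.001094 K/W
R_total = 0.001095 K/W
Q = ΔT/R_total = 32/0.001095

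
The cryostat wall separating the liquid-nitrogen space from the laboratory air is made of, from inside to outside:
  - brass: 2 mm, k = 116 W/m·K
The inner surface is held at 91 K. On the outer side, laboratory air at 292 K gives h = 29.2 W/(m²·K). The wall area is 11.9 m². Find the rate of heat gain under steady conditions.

Model the wall as resistances in series:
R_brass = L/(kA) = 0.002/(116×11.9) = 1.449×10^-6 K/W
R_outer film = 1/(h_o·A) = 1/(29.2×11.9) = 0.002878 K/W
R_total = 0.002879 K/W
Q = ΔT / R_total = 201 / 0.002879

Q ≈ 69800 W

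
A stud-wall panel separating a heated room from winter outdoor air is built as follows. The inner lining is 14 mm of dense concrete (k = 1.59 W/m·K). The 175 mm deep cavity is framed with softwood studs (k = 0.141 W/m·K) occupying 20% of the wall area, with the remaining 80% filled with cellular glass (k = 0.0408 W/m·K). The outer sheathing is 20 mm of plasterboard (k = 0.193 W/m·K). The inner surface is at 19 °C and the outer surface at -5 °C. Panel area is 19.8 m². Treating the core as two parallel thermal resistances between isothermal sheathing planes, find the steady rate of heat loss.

Q ≈ 159 W

Sheathing layers in series; stud and cavity paths in parallel between them.
R_inner = 0.014/(1.59×19.8) = 4.447×10^-4 K/W
R_stud  = 0.175/(0.141×0.2×19.8) = 0.3134 K/W
R_cav   = 0.175/(0.0408×0.8×19.8) = 0.2708 K/W
1/R_core = 1/R_stud + 1/R_cav → R_core = 0.1453 K/W
R_outer = 0.02/(0.193×19.8) = 0.005234 K/W
R_total = 0.151 K/W
Q = ΔT/R_total = 24/0.151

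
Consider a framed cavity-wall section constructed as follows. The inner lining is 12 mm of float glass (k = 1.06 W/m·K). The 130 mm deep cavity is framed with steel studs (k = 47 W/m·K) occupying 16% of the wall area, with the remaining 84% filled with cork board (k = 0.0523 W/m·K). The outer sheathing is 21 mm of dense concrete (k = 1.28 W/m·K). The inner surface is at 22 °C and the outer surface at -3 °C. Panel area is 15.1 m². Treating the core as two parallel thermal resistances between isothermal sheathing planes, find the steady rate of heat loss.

Q ≈ 8400 W

Sheathing layers in series; stud and cavity paths in parallel between them.
R_inner = 0.012/(1.06×15.1) = 7.497×10^-4 K/W
R_stud  = 0.13/(47×0.16×15.1) = 0.001145 K/W
R_cav   = 0.13/(0.0523×0.84×15.1) = 0.196 K/W
1/R_core = 1/R_stud + 1/R_cav → R_core = 0.001138 K/W
R_outer = 0.021/(1.28×15.1) = 0.001087 K/W
R_total = 0.002974 K/W
Q = ΔT/R_total = 25/0.002974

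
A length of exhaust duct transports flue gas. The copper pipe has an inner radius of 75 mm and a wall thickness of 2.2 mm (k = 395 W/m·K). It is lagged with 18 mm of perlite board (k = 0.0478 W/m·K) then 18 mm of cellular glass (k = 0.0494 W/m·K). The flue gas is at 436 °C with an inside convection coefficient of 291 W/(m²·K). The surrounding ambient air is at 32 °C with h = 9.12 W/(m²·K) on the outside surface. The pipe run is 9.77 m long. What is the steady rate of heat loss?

Q ≈ 2790 W

Per-layer cylindrical resistances, series-summed:
R_inner film = 1/(h_i·2πr₁L) = 1/(291×2π×0.075×9.77) = 7.464×10^-4 K/W
R_copper pipe wall = ln(77.2/75)/(2π×395×9.77) = 1.192×10^-6 K/W
R_perlite board = ln(95.2/77.2)/(2π×0.0478×9.77) = 0.07142 K/W
R_cellular glass = ln(113.2/95.2)/(2π×0.0494×9.77) = 0.05711 K/W
R_outer film = 1/(h_o·2πr_oL) = 1/(9.12×2π×0.1132×9.77) = 0.01578 K/W
R_total = 0.1451 K/W
Q = ΔT/R_total = 404/0.1451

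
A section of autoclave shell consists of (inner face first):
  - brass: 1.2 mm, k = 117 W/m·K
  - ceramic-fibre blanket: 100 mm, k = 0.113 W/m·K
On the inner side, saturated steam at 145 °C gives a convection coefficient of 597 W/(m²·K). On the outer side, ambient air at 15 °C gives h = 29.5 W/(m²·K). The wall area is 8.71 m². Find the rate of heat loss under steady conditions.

Model the wall as resistances in series:
R_inner film = 1/(h_i·A) = 1/(597×8.71) = 1.923×10^-4 K/W
R_brass = L/(kA) = 0.0012/(117×8.71) = 1.178×10^-6 K/W
R_ceramic-fibre blanket = L/(kA) = 0.1/(0.113×8.71) = 0.1016 K/W
R_outer film = 1/(h_o·A) = 1/(29.5×8.71) = 0.003892 K/W
R_total = 0.1057 K/W
Q = ΔT / R_total = 130 / 0.1057

Q ≈ 1230 W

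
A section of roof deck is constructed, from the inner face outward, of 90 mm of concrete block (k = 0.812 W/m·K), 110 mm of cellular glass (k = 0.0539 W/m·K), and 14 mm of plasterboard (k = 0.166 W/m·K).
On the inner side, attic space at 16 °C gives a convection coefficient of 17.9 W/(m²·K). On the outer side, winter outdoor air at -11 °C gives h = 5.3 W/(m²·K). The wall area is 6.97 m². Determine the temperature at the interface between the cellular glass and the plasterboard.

Model the wall as resistances in series:
R_inner film = 1/(h_i·A) = 1/(17.9×6.97) = 0.008015 K/W
R_concrete block = L/(kA) = 0.09/(0.812×6.97) = 0.0159 K/W
R_cellular glass = L/(kA) = 0.11/(0.0539×6.97) = 0.2928 K/W
R_plasterboard = L/(kA) = 0.014/(0.166×6.97) = 0.0121 K/W
R_outer film = 1/(h_o·A) = 1/(5.3×6.97) = 0.02707 K/W
R_total = 0.3559 K/W;  Q = ΔT/R_total = 27/0.3559 = 75.87 W
T_interface = T_inner − Q·ΣR(inner→interface) = 16 − 75.9×0.3167

T ≈ -8.03 °C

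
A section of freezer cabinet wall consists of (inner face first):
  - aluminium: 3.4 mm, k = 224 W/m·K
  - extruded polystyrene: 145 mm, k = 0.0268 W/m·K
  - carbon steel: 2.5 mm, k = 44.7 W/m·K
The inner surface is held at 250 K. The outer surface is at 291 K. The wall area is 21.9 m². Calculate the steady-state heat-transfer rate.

Model the wall as resistances in series:
R_aluminium = L/(kA) = 0.0034/(224×21.9) = 6.931×10^-7 K/W
R_extruded polystyrene = L/(kA) = 0.145/(0.0268×21.9) = 0.2471 K/W
R_carbon steel = L/(kA) = 0.0025/(44.7×21.9) = 2.554×10^-6 K/W
R_total = 0.2471 K/W
Q = ΔT / R_total = 41 / 0.2471

Q ≈ 166 W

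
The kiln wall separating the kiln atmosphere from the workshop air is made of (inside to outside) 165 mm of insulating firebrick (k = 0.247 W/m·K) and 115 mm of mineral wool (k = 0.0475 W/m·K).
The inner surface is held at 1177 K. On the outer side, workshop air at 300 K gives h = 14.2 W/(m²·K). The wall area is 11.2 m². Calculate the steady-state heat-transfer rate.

Model the wall as resistances in series:
R_insulating firebrick = L/(kA) = 0.165/(0.247×11.2) = 0.05964 K/W
R_mineral wool = L/(kA) = 0.115/(0.0475×11.2) = 0.2162 K/W
R_outer film = 1/(h_o·A) = 1/(14.2×11.2) = 0.006288 K/W
R_total = 0.2821 K/W
Q = ΔT / R_total = 877 / 0.2821

Q ≈ 3110 W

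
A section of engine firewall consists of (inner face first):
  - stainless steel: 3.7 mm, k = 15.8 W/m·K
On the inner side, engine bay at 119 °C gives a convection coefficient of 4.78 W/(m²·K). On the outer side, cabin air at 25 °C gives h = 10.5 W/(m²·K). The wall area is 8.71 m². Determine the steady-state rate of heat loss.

Q ≈ 2690 W

Using the resistance-network approach (series):
R_inner film = 1/(h_i·A) = 1/(4.78×8.71) = 0.02402 K/W
R_stainless steel = L/(kA) = 0.0037/(15.8×8.71) = 2.689×10^-5 K/W
R_outer film = 1/(h_o·A) = 1/(10.5×8.71) = 0.01093 K/W
R_total = 0.03498 K/W
Q = ΔT / R_total = 94 / 0.03498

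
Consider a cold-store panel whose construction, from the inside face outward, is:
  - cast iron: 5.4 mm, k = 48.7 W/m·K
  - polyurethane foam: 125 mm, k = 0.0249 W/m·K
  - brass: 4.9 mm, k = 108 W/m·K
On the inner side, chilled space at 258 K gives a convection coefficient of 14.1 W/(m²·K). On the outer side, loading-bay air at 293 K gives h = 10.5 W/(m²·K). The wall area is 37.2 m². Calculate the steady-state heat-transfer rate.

Thermal resistances in series:
R_inner film = 1/(h_i·A) = 1/(14.1×37.2) = 0.001907 K/W
R_cast iron = L/(kA) = 0.0054/(48.7×37.2) = 2.981×10^-6 K/W
R_polyurethane foam = L/(kA) = 0.125/(0.0249×37.2) = 0.1349 K/W
R_brass = L/(kA) = 0.0049/(108×37.2) = 1.22×10^-6 K/W
R_outer film = 1/(h_o·A) = 1/(10.5×37.2) = 0.00256 K/W
R_total = 0.1394 K/W
Q = ΔT / R_total = 35 / 0.1394

Q ≈ 251 W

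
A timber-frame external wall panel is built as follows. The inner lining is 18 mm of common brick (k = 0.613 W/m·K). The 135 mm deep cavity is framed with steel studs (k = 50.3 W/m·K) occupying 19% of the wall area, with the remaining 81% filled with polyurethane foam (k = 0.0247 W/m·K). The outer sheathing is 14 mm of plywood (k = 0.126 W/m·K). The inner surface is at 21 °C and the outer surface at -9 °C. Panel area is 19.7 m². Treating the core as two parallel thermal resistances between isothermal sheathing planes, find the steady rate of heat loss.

Sheathing layers in series; stud and cavity paths in parallel between them.
R_inner = 0.018/(0.613×19.7) = 0.001491 K/W
R_stud  = 0.135/(50.3×0.19×19.7) = 7.17×10^-4 K/W
R_cav   = 0.135/(0.0247×0.81×19.7) = 0.3425 K/W
1/R_core = 1/R_stud + 1/R_cav → R_core = 7.155×10^-4 K/W
R_outer = 0.014/(0.126×19.7) = 0.00564 K/W
R_total = 0.007846 K/W
Q = ΔT/R_total = 30/0.007846

Q ≈ 3820 W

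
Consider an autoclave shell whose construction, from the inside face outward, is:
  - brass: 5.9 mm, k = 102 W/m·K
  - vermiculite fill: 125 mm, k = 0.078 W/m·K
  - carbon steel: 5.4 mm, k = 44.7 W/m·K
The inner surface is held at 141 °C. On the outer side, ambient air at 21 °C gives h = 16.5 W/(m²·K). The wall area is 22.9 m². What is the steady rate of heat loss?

Using the resistance-network approach (series):
R_brass = L/(kA) = 0.0059/(102×22.9) = 2.526×10^-6 K/W
R_vermiculite fill = L/(kA) = 0.125/(0.078×22.9) = 0.06998 K/W
R_carbon steel = L/(kA) = 0.0054/(44.7×22.9) = 5.275×10^-6 K/W
R_outer film = 1/(h_o·A) = 1/(16.5×22.9) = 0.002647 K/W
R_total = 0.07264 K/W
Q = ΔT / R_total = 120 / 0.07264

Q ≈ 1650 W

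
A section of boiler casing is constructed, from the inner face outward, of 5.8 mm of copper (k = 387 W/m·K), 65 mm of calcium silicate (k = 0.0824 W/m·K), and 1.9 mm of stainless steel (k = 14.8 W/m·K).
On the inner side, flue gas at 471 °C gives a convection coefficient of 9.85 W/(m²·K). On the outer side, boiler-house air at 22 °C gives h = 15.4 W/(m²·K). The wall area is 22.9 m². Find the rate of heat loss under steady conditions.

Q ≈ 10800 W

Using the resistance-network approach (series):
R_inner film = 1/(h_i·A) = 1/(9.85×22.9) = 0.004433 K/W
R_copper = L/(kA) = 0.0058/(387×22.9) = 6.545×10^-7 K/W
R_calcium silicate = L/(kA) = 0.065/(0.0824×22.9) = 0.03445 K/W
R_stainless steel = L/(kA) = 0.0019/(14.8×22.9) = 5.606×10^-6 K/W
R_outer film = 1/(h_o·A) = 1/(15.4×22.9) = 0.002836 K/W
R_total = 0.04172 K/W
Q = ΔT / R_total = 449 / 0.04172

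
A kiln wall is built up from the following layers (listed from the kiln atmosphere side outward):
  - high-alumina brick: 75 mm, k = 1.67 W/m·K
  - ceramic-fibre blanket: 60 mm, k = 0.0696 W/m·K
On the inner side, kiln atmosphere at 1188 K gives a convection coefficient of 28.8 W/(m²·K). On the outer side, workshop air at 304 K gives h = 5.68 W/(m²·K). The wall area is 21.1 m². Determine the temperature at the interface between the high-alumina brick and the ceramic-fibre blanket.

Using the resistance-network approach (series):
R_inner film = 1/(h_i·A) = 1/(28.8×21.1) = 0.001646 K/W
R_high-alumina brick = L/(kA) = 0.075/(1.67×21.1) = 0.002128 K/W
R_ceramic-fibre blanket = L/(kA) = 0.06/(0.0696×21.1) = 0.04086 K/W
R_outer film = 1/(h_o·A) = 1/(5.68×21.1) = 0.008344 K/W
R_total = 0.05297 K/W;  Q = ΔT/R_total = 884/0.05297 = 16690 W
T_interface = T_inner − Q·ΣR(inner→interface) = 1188 − 16700×0.003774

T ≈ 1130 K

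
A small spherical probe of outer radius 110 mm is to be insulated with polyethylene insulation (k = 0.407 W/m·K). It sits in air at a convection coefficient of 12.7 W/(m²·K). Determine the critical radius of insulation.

For a sphere r_cr = 2k/h = 2×0.407/12.7
r_cr = 64.1 mm; since the bare radius (110 mm) is above r_cr, any added insulation will reduce heat loss.

r_cr ≈ 64.1 mm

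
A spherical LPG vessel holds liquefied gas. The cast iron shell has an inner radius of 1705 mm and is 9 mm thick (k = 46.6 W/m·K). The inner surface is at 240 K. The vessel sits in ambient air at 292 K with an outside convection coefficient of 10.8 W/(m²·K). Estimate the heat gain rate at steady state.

Radial (spherical) resistances in series:
R_cast iron shell = (1/1.705 − 1/1.714)/(4π×46.6) = 5.259×10^-6 K/W
R_outer film = 1/(h·4πr_o²) = 1/(10.8×4π×1.714²) = 0.002508 K/W
R_total = 0.002513 K/W
Q = ΔT/R_total = 52/0.002513

Q ≈ 20700 W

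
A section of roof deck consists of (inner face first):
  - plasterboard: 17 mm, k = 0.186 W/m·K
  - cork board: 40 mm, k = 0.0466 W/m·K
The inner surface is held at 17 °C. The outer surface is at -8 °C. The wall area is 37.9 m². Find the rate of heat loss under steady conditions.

Q ≈ 998 W

Model the wall as resistances in series:
R_plasterboard = L/(kA) = 0.017/(0.186×37.9) = 0.002412 K/W
R_cork board = L/(kA) = 0.04/(0.0466×37.9) = 0.02265 K/W
R_total = 0.02506 K/W
Q = ΔT / R_total = 25 / 0.02506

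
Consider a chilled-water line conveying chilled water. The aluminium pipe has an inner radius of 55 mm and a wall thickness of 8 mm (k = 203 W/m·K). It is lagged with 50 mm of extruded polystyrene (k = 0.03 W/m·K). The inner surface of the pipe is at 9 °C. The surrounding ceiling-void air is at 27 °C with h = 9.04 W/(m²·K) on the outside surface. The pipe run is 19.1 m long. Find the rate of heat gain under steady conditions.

Treating each annulus and film as a series resistance:
R_aluminium pipe wall = ln(63/55)/(2π×203×19.1) = 5.574×10^-6 K/W
R_extruded polystyrene = ln(113/63)/(2π×0.03×19.1) = 0.1623 K/W
R_outer film = 1/(h_o·2πr_oL) = 1/(9.04×2π×0.113×19.1) = 0.008157 K/W
R_total = 0.1704 K/W
Q = ΔT/R_total = 18/0.1704

Q ≈ 106 W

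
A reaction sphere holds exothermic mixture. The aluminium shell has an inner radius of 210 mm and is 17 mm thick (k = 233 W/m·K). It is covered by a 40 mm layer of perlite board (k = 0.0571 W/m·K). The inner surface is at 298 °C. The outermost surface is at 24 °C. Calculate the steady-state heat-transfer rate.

Q ≈ 298 W

For a spherical shell R = (1/r₁ − 1/r₂)/(4πk); film R = 1/(h·4πr²). In series:
R_aluminium shell = (1/0.21 − 1/0.227)/(4π×233) = 1.218×10^-4 K/W
R_perlite board = (1/0.227 − 1/0.267)/(4π×0.0571) = 0.9198 K/W
R_total = 0.9199 K/W
Q = ΔT/R_total = 274/0.9199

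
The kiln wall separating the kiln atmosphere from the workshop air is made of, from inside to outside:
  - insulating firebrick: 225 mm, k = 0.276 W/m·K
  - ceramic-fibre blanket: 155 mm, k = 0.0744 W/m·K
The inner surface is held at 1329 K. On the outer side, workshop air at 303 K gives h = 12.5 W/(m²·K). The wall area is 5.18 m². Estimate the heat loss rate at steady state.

Model the wall as resistances in series:
R_insulating firebrick = L/(kA) = 0.225/(0.276×5.18) = 0.1574 K/W
R_ceramic-fibre blanket = L/(kA) = 0.155/(0.0744×5.18) = 0.4022 K/W
R_outer film = 1/(h_o·A) = 1/(12.5×5.18) = 0.01544 K/W
R_total = 0.575 K/W
Q = ΔT / R_total = 1026 / 0.575

Q ≈ 1780 W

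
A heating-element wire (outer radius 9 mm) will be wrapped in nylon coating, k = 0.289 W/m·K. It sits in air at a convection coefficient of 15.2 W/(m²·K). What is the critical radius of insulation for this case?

r_cr ≈ 19 mm

For a cylinder r_cr = k/h = 0.289/15.2
r_cr = 19 mm; since the bare radius (9 mm) is below r_cr, adding a thin layer of insulation will *increase* heat loss.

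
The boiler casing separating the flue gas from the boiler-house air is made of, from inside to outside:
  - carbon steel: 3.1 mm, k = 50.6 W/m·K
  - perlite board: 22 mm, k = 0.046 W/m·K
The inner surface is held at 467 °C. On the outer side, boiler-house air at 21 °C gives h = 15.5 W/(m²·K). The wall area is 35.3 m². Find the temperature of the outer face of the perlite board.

T ≈ 74 °C

Model the wall as resistances in series:
R_carbon steel = L/(kA) = 0.0031/(50.6×35.3) = 1.736×10^-6 K/W
R_perlite board = L/(kA) = 0.022/(0.046×35.3) = 0.01355 K/W
R_outer film = 1/(h_o·A) = 1/(15.5×35.3) = 0.001828 K/W
R_total = 0.01538 K/W;  Q = ΔT/R_total = 446/0.01538 = 29000 W
T_interface = T_inner − Q·ΣR(inner→interface) = 467 − 29000×0.01355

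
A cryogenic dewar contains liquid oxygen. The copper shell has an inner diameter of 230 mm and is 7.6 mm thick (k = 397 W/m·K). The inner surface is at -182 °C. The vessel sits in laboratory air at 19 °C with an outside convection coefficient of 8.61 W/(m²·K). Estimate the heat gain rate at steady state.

Q ≈ 327 W

Radial (spherical) resistances in series:
R_copper shell = (1/0.115 − 1/0.1226)/(4π×397) = 1.081×10^-4 K/W
R_outer film = 1/(h·4πr_o²) = 1/(8.61×4π×0.1226²) = 0.6149 K/W
R_total = 0.615 K/W
Q = ΔT/R_total = 201/0.615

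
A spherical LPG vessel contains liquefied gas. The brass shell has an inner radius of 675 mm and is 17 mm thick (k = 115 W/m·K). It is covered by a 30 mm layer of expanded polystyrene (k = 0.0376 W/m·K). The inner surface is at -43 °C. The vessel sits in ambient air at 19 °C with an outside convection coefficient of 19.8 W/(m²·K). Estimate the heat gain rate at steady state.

Q ≈ 460 W

Spherical conduction: R = (1/r_in − 1/r_out)/(4πk) per layer; series-sum.
R_brass shell = (1/0.675 − 1/0.692)/(4π×115) = 2.518×10^-5 K/W
R_expanded polystyrene = (1/0.692 − 1/0.722)/(4π×0.0376) = 0.1271 K/W
R_outer film = 1/(h·4πr_o²) = 1/(19.8×4π×0.722²) = 0.00771 K/W
R_total = 0.1348 K/W
Q = ΔT/R_total = 62/0.1348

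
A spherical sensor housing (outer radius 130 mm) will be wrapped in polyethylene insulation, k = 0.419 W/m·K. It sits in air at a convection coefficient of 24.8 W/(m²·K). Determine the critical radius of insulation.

r_cr ≈ 33.8 mm

For a sphere r_cr = 2k/h = 2×0.419/24.8
r_cr = 33.8 mm; since the bare radius (130 mm) is above r_cr, any added insulation will reduce heat loss.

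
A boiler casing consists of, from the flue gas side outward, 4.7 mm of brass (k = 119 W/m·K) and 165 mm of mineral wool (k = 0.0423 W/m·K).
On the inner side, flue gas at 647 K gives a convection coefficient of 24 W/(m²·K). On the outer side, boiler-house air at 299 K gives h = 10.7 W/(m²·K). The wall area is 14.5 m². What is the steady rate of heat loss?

Treating each layer as a thermal resistance in series:
R_inner film = 1/(h_i·A) = 1/(24×14.5) = 0.002874 K/W
R_brass = L/(kA) = 0.0047/(119×14.5) = 2.724×10^-6 K/W
R_mineral wool = L/(kA) = 0.165/(0.0423×14.5) = 0.269 K/W
R_outer film = 1/(h_o·A) = 1/(10.7×14.5) = 0.006445 K/W
R_total = 0.2783 K/W
Q = ΔT / R_total = 348 / 0.2783

Q ≈ 1250 W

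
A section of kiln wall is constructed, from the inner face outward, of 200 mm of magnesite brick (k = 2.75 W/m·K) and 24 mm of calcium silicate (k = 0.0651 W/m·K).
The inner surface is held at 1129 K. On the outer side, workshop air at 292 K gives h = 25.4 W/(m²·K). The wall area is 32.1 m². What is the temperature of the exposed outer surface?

T ≈ 361 K

Series thermal resistances:
R_magnesite brick = L/(kA) = 0.2/(2.75×32.1) = 0.002266 K/W
R_calcium silicate = L/(kA) = 0.024/(0.0651×32.1) = 0.01148 K/W
R_outer film = 1/(h_o·A) = 1/(25.4×32.1) = 0.001226 K/W
R_total = 0.01498 K/W;  Q = ΔT/R_total = 837/0.01498 = 55890 W
T_interface = T_inner − Q·ΣR(inner→interface) = 1129 − 55900×0.01375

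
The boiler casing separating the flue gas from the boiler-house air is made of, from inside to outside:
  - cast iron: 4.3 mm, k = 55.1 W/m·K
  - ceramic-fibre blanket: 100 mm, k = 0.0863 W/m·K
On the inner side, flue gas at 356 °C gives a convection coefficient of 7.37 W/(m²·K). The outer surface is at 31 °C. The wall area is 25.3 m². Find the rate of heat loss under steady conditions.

Q ≈ 6350 W

Series thermal resistances:
R_inner film = 1/(h_i·A) = 1/(7.37×25.3) = 0.005363 K/W
R_cast iron = L/(kA) = 0.0043/(55.1×25.3) = 3.085×10^-6 K/W
R_ceramic-fibre blanket = L/(kA) = 0.1/(0.0863×25.3) = 0.0458 K/W
R_total = 0.05117 K/W
Q = ΔT / R_total = 325 / 0.05117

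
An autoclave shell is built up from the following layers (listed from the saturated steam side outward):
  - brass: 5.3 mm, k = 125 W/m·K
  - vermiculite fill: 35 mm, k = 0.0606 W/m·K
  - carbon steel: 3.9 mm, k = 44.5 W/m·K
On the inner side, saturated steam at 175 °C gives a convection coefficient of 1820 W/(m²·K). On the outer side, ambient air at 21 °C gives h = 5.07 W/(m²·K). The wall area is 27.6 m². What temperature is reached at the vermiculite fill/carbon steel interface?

T ≈ 60.2 °C

Thermal resistances in series:
R_inner film = 1/(h_i·A) = 1/(1820×27.6) = 1.991×10^-5 K/W
R_brass = L/(kA) = 0.0053/(125×27.6) = 1.536×10^-6 K/W
R_vermiculite fill = L/(kA) = 0.035/(0.0606×27.6) = 0.02093 K/W
R_carbon steel = L/(kA) = 0.0039/(44.5×27.6) = 3.175×10^-6 K/W
R_outer film = 1/(h_o·A) = 1/(5.07×27.6) = 0.007146 K/W
R_total = 0.0281 K/W;  Q = ΔT/R_total = 154/0.0281 = 5481 W
T_interface = T_inner − Q·ΣR(inner→interface) = 175 − 5480×0.02095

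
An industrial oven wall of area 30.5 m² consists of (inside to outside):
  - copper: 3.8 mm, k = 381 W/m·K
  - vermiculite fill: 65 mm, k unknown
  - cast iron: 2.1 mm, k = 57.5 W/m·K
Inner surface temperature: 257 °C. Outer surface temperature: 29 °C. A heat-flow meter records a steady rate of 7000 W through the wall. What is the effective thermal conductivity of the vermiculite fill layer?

Series thermal resistances:
R_copper = L/(kA) = 0.0038/(381×30.5) = 3.27×10^-7 K/W
R_cast iron = L/(kA) = 0.0021/(57.5×30.5) = 1.197×10^-6 K/W
Sum of known resistances R_other = 1.524×10^-6 K/W
Total R = ΔT/Q = 228/7000 = 0.03257 K/W
R_vermiculite fill = R_total − R_other = 0.03257 K/W
k = L/(R·A) = 0.065/(0.03257×30.5)

k ≈ 0.0654 W/(m·K)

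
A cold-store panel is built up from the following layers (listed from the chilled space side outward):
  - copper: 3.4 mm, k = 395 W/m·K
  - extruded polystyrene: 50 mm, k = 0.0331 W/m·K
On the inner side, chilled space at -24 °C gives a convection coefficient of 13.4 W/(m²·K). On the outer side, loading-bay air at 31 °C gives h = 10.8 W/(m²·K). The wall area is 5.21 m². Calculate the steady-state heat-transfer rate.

Q ≈ 171 W

Series thermal resistances:
R_inner film = 1/(h_i·A) = 1/(13.4×5.21) = 0.01432 K/W
R_copper = L/(kA) = 0.0034/(395×5.21) = 1.652×10^-6 K/W
R_extruded polystyrene = L/(kA) = 0.05/(0.0331×5.21) = 0.2899 K/W
R_outer film = 1/(h_o·A) = 1/(10.8×5.21) = 0.01777 K/W
R_total = 0.322 K/W
Q = ΔT / R_total = 55 / 0.322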